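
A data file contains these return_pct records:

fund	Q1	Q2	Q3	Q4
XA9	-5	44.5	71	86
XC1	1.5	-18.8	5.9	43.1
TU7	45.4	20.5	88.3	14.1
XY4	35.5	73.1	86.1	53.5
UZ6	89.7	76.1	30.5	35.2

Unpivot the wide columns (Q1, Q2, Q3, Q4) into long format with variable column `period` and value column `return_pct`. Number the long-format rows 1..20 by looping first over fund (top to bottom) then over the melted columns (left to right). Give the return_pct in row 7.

20 rows total (5 × 4). Row 7: index ⌊(7-1)/4⌋ = 1 into fund → XC1; (7-1) mod 4 = 2 into the melted columns → Q3.
So row 7 is (XC1, Q3, 5.9); return_pct = 5.9.

5.9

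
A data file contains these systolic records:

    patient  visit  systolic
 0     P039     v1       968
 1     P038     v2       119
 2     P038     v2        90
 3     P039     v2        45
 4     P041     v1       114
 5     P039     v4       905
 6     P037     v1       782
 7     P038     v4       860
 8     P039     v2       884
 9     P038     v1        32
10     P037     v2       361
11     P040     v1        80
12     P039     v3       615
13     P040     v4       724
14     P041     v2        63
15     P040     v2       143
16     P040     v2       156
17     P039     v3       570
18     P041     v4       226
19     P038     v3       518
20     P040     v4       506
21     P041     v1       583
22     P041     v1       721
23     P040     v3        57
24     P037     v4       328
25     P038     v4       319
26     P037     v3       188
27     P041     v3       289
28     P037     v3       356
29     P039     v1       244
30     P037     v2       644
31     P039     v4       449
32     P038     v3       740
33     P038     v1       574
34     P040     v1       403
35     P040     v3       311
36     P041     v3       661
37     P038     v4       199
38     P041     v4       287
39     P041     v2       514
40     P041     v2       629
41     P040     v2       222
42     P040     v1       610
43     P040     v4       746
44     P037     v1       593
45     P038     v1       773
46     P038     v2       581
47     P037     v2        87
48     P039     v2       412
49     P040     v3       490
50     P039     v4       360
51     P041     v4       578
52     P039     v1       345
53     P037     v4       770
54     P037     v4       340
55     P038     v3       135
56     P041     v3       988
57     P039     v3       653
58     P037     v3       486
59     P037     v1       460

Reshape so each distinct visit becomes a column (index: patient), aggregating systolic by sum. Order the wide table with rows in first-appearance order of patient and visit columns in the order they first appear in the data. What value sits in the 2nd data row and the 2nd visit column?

790

With rows in first-appearance order of patient, row 2 is patient=P038. visit columns in first-appearance order: v1, v2, v4, v3; column 2 is v2.
Long rows with patient=P038, visit=v2: 119 + 90 + 581 = 790.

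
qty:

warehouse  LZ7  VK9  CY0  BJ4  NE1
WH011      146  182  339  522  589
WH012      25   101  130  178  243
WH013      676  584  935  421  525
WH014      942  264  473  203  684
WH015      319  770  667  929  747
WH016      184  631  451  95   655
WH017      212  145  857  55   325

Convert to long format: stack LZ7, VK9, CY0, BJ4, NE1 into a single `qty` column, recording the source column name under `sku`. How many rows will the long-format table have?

7 warehouse values × 5 melted columns = 35 rows.

35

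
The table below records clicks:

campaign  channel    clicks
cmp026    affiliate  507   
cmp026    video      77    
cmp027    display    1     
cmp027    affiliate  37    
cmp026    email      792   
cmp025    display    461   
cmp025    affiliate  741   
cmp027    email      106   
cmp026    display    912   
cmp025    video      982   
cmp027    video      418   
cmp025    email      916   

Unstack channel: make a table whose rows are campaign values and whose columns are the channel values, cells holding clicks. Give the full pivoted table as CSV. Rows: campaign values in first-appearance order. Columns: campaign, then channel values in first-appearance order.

Columns: campaign plus the 4 distinct channel values (affiliate, video, display, email).
For example, row cmp026 column affiliate takes clicks=507 from the long row (cmp026, affiliate).

campaign,affiliate,video,display,email
cmp026,507,77,912,792
cmp027,37,418,1,106
cmp025,741,982,461,916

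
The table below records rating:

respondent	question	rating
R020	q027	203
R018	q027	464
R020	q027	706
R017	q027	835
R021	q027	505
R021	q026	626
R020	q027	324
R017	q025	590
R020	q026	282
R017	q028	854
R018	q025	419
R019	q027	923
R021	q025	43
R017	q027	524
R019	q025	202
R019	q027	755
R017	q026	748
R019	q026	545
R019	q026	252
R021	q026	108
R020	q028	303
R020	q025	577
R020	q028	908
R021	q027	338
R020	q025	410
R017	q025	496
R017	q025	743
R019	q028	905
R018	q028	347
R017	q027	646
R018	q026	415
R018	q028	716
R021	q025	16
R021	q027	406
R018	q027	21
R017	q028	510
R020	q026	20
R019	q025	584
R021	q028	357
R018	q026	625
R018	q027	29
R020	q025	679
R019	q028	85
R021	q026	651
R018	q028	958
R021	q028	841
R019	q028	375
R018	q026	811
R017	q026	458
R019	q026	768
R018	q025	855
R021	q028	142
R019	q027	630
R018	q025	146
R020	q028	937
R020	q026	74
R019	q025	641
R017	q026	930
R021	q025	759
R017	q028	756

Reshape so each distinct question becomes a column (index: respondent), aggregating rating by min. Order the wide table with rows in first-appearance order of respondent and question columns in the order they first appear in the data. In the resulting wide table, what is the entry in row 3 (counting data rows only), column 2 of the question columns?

458

With rows in first-appearance order of respondent, row 3 is respondent=R017. question columns in first-appearance order: q027, q026, q025, q028; column 2 is q026.
Long rows with respondent=R017, question=q026: min(748, 458, 930) = 458.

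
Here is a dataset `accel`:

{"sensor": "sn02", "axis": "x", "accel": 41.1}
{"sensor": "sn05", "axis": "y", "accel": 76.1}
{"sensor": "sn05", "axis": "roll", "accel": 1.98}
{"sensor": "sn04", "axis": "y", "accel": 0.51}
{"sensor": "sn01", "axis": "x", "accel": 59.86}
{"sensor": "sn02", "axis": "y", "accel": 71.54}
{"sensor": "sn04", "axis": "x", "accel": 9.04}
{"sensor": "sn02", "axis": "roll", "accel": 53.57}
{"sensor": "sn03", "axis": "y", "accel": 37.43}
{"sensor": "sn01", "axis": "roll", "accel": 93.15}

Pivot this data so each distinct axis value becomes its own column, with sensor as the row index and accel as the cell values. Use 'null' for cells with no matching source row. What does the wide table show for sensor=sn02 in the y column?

71.54

The long row with sensor=sn02, axis=y has accel=71.54.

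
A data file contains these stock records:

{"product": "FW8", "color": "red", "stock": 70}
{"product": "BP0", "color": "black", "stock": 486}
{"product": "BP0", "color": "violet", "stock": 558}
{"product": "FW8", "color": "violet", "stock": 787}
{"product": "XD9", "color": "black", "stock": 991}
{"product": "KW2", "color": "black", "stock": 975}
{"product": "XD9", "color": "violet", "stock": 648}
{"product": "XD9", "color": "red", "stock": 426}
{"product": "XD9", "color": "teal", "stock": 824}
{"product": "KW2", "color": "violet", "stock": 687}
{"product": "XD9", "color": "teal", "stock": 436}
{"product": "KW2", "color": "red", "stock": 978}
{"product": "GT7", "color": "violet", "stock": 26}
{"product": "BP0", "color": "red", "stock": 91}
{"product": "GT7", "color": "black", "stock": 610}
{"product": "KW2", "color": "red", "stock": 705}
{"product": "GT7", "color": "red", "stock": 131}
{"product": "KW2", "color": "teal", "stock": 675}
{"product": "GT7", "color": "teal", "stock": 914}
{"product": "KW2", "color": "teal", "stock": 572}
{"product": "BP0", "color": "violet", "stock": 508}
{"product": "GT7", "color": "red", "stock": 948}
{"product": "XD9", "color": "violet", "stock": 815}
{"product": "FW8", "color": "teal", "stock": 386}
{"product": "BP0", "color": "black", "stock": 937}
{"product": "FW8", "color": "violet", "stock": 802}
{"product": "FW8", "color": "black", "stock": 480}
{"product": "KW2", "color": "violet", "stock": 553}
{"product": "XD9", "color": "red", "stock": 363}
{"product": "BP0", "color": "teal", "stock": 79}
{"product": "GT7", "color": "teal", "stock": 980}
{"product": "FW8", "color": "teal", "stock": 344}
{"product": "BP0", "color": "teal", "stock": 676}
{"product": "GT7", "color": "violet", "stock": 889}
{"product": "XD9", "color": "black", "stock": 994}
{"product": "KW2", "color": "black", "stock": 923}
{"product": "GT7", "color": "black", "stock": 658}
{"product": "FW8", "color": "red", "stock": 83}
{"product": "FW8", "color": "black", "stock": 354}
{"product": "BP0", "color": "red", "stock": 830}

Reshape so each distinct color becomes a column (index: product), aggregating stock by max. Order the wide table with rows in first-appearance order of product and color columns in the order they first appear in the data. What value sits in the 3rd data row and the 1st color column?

426

With rows in first-appearance order of product, row 3 is product=XD9. color columns in first-appearance order: red, black, violet, teal; column 1 is red.
Long rows with product=XD9, color=red: max(426, 363) = 426.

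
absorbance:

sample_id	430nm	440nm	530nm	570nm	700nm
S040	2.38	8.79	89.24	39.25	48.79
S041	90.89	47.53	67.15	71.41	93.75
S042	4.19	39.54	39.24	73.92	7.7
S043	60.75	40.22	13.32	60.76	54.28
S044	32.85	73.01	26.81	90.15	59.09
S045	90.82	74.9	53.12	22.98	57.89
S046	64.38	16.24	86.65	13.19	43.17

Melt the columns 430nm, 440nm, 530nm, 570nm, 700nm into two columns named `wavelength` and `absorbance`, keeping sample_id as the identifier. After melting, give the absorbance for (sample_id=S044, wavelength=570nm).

Unpivoting turns each (sample_id, wide-column) pair into one long row.
The wide cell at row S044, column 570nm holds 90.15, so the long row (S044, 570nm) has absorbance=90.15.

90.15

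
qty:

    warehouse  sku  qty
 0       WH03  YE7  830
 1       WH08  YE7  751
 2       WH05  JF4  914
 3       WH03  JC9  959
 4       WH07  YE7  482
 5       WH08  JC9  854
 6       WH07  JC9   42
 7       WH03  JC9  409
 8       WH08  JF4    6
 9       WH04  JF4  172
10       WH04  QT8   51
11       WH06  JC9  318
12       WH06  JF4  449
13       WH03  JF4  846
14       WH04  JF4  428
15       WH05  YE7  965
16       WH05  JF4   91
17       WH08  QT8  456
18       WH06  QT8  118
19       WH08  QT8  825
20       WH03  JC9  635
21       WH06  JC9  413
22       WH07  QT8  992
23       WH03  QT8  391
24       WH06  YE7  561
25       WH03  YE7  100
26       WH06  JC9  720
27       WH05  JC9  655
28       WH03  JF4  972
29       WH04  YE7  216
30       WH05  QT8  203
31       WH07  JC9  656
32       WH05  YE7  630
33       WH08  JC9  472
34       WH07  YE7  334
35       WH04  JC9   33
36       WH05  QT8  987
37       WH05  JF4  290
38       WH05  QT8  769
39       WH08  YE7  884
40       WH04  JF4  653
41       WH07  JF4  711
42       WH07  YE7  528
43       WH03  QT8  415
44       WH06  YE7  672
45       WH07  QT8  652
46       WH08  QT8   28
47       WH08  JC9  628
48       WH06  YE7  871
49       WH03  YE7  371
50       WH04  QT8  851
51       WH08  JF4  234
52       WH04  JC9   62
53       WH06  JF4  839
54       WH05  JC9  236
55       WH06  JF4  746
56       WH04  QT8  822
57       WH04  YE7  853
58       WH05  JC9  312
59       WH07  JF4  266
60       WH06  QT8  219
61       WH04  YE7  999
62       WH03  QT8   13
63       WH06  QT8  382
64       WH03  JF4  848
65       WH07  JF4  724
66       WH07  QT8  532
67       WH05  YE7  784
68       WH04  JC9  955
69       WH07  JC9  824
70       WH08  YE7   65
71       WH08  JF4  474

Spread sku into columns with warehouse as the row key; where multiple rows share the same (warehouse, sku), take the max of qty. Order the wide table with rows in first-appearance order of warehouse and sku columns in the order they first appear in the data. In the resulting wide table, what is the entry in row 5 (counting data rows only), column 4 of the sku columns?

With rows in first-appearance order of warehouse, row 5 is warehouse=WH04. sku columns in first-appearance order: YE7, JF4, JC9, QT8; column 4 is QT8.
Long rows with warehouse=WH04, sku=QT8: max(51, 851, 822) = 851.

851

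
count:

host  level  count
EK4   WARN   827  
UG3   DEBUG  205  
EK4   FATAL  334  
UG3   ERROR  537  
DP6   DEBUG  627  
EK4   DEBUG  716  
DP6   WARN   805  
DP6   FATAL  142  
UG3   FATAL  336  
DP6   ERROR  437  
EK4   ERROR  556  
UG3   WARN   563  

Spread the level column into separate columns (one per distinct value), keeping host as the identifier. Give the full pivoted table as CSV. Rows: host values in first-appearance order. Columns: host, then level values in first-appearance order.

host,WARN,DEBUG,FATAL,ERROR
EK4,827,716,334,556
UG3,563,205,336,537
DP6,805,627,142,437

Columns: host plus the 4 distinct level values (WARN, DEBUG, FATAL, ERROR).
For example, row EK4 column WARN takes count=827 from the long row (EK4, WARN).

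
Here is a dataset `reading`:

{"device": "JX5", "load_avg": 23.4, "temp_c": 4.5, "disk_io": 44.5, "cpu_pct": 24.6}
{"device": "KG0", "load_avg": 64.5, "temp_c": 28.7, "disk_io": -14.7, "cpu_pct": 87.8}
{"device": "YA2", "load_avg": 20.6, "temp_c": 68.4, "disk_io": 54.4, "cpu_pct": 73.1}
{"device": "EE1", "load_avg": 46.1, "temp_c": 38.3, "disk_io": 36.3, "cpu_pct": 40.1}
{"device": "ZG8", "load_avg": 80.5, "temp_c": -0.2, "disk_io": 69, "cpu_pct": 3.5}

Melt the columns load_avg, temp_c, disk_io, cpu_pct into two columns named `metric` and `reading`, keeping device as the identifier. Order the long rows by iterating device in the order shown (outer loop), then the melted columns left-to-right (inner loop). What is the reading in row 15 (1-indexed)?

36.3

20 rows total (5 × 4). Row 15: index ⌊(15-1)/4⌋ = 3 into device → EE1; (15-1) mod 4 = 2 into the melted columns → disk_io.
So row 15 is (EE1, disk_io, 36.3); reading = 36.3.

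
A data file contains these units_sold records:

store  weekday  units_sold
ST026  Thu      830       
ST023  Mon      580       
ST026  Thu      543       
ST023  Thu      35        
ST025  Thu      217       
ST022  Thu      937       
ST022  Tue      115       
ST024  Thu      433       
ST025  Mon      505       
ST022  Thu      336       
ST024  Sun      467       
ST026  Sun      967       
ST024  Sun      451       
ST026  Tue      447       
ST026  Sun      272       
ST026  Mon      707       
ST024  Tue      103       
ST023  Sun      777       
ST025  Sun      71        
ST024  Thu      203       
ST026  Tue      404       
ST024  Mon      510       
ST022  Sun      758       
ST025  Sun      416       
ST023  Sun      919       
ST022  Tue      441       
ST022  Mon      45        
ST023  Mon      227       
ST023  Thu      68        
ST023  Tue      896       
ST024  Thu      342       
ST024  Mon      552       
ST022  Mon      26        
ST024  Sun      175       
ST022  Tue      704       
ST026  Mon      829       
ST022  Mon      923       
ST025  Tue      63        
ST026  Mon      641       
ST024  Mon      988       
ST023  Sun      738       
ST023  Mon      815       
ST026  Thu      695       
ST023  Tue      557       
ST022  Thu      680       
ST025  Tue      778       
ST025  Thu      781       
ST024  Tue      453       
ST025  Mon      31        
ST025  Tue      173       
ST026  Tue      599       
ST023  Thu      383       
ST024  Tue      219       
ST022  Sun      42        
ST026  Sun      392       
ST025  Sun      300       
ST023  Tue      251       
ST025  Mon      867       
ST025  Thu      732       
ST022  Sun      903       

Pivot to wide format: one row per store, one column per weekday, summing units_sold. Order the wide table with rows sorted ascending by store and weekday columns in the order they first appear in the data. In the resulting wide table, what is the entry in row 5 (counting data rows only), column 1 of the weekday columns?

With rows sorted ascending by store, row 5 is store=ST026. weekday columns in first-appearance order: Thu, Mon, Tue, Sun; column 1 is Thu.
Long rows with store=ST026, weekday=Thu: 830 + 543 + 695 = 2068.

2068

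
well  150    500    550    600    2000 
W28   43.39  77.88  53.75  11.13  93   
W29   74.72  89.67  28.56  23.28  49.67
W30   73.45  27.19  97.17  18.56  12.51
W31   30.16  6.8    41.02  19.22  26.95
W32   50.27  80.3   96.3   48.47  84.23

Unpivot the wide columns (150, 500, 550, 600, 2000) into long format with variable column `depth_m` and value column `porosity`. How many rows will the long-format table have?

25

5 well values × 5 melted columns = 25 rows.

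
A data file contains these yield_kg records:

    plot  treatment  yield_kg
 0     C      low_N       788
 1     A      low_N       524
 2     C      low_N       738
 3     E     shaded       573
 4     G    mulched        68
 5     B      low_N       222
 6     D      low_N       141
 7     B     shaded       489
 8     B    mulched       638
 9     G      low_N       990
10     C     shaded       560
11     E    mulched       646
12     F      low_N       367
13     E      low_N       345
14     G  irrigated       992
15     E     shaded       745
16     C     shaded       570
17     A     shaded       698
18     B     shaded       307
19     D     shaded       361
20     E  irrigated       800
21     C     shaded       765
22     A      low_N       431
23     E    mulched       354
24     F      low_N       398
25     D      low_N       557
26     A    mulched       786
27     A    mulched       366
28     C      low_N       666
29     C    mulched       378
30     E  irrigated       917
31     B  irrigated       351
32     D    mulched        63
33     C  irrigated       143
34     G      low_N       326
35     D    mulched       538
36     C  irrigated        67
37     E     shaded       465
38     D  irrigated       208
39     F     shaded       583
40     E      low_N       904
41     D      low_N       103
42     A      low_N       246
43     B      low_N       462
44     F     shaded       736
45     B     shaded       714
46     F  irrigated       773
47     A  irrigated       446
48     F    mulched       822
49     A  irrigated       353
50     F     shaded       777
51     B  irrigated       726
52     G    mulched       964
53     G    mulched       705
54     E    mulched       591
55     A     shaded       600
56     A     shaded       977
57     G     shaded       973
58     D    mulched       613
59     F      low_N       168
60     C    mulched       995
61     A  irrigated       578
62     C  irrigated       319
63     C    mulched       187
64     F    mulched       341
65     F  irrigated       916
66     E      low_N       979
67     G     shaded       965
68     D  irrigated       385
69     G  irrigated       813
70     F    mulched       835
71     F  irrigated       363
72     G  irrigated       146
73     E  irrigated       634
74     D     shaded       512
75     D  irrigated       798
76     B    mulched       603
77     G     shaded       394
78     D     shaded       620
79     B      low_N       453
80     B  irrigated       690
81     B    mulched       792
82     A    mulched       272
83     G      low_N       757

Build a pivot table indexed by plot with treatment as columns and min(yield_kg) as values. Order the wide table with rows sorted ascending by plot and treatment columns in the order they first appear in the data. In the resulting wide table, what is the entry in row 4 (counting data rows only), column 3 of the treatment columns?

63

With rows sorted ascending by plot, row 4 is plot=D. treatment columns in first-appearance order: low_N, shaded, mulched, irrigated; column 3 is mulched.
Long rows with plot=D, treatment=mulched: min(63, 538, 613) = 63.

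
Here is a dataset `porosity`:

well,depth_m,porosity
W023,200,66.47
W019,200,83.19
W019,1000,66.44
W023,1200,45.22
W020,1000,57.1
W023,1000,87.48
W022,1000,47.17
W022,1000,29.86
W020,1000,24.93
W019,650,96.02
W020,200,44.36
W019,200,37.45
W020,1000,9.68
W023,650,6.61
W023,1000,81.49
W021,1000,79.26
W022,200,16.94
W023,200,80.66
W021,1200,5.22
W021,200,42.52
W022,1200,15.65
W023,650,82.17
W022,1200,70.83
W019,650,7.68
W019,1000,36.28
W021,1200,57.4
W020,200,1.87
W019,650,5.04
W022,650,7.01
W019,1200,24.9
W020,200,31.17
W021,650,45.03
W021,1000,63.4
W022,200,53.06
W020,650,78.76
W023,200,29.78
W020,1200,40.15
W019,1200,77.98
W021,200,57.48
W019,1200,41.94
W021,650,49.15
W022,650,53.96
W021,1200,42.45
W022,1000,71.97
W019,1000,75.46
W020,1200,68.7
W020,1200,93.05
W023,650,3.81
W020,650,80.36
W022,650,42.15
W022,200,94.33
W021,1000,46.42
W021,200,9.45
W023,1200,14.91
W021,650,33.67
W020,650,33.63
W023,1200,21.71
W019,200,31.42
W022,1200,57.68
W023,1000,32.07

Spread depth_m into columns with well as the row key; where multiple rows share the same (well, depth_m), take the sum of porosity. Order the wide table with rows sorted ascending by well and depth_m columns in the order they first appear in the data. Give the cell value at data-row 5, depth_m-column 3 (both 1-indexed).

With rows sorted ascending by well, row 5 is well=W023. depth_m columns in first-appearance order: 200, 1000, 1200, 650; column 3 is 1200.
Long rows with well=W023, depth_m=1200: 45.22 + 14.91 + 21.71 = 81.84.

81.84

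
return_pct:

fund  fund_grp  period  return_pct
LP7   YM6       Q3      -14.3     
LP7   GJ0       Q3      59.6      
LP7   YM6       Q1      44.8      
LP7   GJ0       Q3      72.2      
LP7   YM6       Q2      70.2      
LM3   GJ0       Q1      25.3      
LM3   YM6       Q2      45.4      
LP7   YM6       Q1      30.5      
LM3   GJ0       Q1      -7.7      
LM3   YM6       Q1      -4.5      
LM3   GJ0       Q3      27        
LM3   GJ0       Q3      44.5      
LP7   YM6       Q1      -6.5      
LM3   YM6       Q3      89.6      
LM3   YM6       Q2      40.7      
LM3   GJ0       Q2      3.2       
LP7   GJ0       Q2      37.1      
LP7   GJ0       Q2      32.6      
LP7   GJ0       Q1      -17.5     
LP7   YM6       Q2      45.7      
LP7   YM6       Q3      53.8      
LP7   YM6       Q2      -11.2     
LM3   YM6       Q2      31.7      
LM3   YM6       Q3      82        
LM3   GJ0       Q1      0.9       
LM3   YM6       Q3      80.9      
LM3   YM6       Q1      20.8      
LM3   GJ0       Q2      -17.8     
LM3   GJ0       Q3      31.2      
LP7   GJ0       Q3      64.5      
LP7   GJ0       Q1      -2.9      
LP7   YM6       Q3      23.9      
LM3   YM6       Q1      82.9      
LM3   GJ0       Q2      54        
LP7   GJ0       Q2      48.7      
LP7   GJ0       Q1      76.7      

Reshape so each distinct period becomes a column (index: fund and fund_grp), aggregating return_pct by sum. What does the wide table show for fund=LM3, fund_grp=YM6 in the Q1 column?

Rows with fund=LM3, fund_grp=YM6 and period=Q1: return_pct values are -4.5, 20.8, 82.9.
-4.5 + 20.8 + 82.9 = 99.2.

99.2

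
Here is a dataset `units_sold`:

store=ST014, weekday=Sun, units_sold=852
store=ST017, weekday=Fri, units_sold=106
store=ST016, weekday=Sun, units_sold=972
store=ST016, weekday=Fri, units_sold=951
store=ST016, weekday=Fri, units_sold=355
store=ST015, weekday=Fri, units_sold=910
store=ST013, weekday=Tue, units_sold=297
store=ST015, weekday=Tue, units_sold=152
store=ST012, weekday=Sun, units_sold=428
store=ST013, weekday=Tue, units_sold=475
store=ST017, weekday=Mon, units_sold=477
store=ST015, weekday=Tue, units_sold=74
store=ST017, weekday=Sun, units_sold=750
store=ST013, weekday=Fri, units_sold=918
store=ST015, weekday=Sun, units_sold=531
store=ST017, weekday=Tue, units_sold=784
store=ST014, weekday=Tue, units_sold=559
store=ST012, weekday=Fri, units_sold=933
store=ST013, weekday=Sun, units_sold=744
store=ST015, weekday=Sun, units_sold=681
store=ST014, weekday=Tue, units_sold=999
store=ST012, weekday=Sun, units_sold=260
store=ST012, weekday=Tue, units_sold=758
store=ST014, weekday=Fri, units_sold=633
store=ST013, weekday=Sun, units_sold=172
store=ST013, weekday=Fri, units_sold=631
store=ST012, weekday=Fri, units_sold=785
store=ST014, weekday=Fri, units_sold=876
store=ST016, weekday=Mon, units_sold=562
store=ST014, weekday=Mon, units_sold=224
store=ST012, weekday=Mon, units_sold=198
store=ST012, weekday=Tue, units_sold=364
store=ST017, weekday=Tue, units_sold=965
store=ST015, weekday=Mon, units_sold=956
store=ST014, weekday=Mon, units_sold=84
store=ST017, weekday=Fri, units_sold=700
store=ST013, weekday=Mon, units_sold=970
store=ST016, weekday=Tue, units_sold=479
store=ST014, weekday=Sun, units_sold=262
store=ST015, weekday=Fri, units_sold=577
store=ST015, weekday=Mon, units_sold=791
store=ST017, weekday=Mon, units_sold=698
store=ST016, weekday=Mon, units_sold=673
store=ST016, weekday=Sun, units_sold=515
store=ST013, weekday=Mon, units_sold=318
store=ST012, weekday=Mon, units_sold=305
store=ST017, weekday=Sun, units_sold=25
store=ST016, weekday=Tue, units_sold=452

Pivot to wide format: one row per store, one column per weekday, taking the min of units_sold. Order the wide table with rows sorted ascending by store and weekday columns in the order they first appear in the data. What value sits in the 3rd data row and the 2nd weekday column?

633

With rows sorted ascending by store, row 3 is store=ST014. weekday columns in first-appearance order: Sun, Fri, Tue, Mon; column 2 is Fri.
Long rows with store=ST014, weekday=Fri: min(633, 876) = 633.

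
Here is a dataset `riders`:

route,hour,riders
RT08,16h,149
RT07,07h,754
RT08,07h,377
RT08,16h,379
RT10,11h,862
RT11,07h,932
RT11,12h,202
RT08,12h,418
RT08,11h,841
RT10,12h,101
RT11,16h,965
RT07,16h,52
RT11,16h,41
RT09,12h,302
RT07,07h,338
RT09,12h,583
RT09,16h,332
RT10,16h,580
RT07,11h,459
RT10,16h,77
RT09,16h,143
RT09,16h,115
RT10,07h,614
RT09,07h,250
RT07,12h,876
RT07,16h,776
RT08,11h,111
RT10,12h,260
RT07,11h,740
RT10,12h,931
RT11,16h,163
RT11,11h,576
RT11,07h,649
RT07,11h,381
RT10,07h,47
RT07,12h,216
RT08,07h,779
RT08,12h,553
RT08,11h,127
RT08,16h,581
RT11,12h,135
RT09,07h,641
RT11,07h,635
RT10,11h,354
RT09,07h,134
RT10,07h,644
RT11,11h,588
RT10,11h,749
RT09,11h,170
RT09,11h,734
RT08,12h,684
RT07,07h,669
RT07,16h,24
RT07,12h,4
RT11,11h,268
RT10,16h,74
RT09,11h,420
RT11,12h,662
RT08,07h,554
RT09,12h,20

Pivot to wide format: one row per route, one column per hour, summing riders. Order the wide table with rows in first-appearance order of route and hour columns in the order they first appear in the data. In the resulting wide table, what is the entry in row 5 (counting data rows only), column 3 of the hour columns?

1324

With rows in first-appearance order of route, row 5 is route=RT09. hour columns in first-appearance order: 16h, 07h, 11h, 12h; column 3 is 11h.
Long rows with route=RT09, hour=11h: 170 + 734 + 420 = 1324.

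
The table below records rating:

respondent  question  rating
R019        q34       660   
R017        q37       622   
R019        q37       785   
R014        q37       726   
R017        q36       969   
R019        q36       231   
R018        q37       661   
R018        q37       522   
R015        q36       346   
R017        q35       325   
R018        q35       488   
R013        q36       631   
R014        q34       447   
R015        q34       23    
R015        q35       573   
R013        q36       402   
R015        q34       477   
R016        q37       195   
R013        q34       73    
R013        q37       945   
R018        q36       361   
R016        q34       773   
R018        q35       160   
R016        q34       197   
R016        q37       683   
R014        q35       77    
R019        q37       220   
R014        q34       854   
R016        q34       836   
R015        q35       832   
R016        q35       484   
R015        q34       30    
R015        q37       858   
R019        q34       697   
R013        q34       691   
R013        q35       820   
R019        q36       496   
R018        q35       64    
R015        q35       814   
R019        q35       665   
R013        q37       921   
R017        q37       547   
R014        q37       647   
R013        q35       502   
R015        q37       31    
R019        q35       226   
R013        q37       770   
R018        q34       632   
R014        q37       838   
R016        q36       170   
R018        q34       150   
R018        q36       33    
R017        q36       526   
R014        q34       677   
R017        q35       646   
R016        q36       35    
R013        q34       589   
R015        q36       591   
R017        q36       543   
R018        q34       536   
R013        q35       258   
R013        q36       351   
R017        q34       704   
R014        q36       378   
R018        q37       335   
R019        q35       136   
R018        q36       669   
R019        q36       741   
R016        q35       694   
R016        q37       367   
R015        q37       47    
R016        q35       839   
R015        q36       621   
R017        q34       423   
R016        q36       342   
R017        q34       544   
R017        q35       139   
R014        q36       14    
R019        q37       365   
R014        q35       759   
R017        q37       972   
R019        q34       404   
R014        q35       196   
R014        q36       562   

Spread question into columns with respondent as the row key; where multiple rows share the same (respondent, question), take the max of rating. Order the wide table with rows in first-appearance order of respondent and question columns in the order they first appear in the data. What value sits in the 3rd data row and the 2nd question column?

With rows in first-appearance order of respondent, row 3 is respondent=R014. question columns in first-appearance order: q34, q37, q36, q35; column 2 is q37.
Long rows with respondent=R014, question=q37: max(726, 647, 838) = 838.

838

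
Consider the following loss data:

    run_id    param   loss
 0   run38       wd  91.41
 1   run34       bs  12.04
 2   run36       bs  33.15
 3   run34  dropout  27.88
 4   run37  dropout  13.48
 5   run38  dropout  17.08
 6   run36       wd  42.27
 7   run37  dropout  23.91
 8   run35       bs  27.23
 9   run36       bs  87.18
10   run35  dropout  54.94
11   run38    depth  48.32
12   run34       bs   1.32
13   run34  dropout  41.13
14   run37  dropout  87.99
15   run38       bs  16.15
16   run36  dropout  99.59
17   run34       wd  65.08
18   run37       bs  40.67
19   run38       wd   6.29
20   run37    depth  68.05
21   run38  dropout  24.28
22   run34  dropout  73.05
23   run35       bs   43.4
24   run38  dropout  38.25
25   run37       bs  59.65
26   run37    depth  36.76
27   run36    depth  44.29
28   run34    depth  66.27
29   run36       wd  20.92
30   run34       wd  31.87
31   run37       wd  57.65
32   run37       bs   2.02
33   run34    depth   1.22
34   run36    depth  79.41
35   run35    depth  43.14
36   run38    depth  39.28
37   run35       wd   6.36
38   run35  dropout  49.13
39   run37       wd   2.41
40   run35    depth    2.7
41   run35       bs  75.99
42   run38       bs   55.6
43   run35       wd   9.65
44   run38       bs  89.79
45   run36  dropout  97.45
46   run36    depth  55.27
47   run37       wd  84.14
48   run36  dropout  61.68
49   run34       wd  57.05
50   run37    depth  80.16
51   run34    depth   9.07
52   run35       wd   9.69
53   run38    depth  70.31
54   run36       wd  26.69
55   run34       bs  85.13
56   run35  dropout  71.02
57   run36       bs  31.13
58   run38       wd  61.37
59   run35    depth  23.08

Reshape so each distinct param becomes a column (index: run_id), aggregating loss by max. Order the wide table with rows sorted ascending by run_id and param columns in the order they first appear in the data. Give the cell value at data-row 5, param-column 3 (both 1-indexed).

38.25

With rows sorted ascending by run_id, row 5 is run_id=run38. param columns in first-appearance order: wd, bs, dropout, depth; column 3 is dropout.
Long rows with run_id=run38, param=dropout: max(17.08, 24.28, 38.25) = 38.25.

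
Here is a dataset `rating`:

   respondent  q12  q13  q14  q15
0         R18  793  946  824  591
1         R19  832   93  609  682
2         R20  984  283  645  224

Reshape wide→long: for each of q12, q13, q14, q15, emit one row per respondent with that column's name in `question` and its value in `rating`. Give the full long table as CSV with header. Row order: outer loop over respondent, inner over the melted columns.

respondent,question,rating
R18,q12,793
R18,q13,946
R18,q14,824
R18,q15,591
R19,q12,832
R19,q13,93
R19,q14,609
R19,q15,682
R20,q12,984
R20,q13,283
R20,q14,645
R20,q15,224

Each (respondent, column) pair becomes one row: 3 × 4 = 12 rows.
For example, (R18, q12) → rating=793.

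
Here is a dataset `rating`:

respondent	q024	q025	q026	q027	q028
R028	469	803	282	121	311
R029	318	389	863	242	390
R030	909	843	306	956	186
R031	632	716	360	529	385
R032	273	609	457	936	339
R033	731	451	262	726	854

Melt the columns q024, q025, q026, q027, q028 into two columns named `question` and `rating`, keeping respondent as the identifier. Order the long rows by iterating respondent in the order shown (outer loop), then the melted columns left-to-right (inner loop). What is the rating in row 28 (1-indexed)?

262

30 rows total (6 × 5). Row 28: index ⌊(28-1)/5⌋ = 5 into respondent → R033; (28-1) mod 5 = 2 into the melted columns → q026.
So row 28 is (R033, q026, 262); rating = 262.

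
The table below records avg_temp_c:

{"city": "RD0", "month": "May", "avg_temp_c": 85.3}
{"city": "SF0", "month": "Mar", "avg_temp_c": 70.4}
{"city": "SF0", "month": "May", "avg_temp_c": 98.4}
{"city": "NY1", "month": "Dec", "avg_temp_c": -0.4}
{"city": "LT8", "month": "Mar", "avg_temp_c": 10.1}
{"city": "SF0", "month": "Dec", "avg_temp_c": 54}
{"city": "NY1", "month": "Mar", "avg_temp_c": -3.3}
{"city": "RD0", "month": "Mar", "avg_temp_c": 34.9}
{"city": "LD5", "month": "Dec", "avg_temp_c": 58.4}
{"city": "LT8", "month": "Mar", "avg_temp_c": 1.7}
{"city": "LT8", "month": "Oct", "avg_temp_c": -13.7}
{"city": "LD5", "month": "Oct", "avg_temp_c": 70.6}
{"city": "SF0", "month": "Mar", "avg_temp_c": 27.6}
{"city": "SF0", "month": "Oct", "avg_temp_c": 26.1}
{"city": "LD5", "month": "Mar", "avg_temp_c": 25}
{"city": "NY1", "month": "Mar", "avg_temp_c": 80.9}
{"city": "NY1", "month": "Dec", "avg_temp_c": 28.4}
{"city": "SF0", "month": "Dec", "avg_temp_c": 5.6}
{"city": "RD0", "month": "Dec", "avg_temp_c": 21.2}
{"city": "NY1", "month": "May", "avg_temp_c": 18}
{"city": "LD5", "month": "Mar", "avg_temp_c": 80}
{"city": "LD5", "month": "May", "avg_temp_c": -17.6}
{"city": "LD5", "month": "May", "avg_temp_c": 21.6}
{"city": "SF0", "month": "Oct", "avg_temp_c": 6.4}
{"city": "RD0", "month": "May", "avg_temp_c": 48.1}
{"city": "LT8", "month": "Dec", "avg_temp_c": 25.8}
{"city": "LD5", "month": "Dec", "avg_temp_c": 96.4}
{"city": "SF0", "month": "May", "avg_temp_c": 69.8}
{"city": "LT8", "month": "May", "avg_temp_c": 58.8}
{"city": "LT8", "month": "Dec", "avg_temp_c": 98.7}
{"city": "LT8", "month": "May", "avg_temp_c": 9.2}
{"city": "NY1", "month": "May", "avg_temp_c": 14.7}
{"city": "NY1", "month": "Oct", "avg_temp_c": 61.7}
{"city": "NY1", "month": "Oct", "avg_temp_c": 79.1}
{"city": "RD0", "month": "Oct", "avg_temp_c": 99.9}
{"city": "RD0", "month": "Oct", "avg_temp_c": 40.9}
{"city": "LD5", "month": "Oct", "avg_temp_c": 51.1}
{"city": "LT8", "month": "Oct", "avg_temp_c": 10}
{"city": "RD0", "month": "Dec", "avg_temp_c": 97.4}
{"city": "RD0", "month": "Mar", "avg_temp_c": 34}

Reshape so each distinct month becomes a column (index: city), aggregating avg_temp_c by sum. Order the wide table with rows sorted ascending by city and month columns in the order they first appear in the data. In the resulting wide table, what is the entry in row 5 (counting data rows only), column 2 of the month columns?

98

With rows sorted ascending by city, row 5 is city=SF0. month columns in first-appearance order: May, Mar, Dec, Oct; column 2 is Mar.
Long rows with city=SF0, month=Mar: 70.4 + 27.6 = 98.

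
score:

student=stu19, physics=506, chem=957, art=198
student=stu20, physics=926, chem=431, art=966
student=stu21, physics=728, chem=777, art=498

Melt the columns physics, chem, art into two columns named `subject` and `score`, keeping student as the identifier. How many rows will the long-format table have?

3 student values × 3 melted columns = 9 rows.

9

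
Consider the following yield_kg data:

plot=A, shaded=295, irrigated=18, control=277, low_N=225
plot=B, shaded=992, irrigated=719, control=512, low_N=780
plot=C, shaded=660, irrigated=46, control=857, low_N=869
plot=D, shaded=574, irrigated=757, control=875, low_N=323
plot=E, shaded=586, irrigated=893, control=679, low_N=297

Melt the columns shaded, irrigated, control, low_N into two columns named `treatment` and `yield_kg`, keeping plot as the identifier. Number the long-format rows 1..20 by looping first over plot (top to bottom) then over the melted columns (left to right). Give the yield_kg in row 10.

20 rows total (5 × 4). Row 10: index ⌊(10-1)/4⌋ = 2 into plot → C; (10-1) mod 4 = 1 into the melted columns → irrigated.
So row 10 is (C, irrigated, 46); yield_kg = 46.

46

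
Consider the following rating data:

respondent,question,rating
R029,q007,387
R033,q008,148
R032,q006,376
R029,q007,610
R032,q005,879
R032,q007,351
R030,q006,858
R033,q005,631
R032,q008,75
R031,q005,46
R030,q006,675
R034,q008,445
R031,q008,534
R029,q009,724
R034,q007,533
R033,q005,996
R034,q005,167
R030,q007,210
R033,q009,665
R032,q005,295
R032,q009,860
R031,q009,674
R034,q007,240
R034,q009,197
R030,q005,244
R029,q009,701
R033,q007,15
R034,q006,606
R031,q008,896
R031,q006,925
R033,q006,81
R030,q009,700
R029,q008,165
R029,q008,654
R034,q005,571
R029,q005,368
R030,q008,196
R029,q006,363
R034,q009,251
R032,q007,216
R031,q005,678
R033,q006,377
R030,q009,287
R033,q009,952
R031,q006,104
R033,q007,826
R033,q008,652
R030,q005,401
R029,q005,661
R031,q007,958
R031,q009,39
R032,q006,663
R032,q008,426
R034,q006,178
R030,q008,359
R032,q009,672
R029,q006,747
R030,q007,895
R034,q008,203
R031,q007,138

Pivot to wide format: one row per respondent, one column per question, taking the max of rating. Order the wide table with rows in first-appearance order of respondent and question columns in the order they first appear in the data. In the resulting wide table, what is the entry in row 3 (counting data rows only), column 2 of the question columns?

426

With rows in first-appearance order of respondent, row 3 is respondent=R032. question columns in first-appearance order: q007, q008, q006, q005, q009; column 2 is q008.
Long rows with respondent=R032, question=q008: max(75, 426) = 426.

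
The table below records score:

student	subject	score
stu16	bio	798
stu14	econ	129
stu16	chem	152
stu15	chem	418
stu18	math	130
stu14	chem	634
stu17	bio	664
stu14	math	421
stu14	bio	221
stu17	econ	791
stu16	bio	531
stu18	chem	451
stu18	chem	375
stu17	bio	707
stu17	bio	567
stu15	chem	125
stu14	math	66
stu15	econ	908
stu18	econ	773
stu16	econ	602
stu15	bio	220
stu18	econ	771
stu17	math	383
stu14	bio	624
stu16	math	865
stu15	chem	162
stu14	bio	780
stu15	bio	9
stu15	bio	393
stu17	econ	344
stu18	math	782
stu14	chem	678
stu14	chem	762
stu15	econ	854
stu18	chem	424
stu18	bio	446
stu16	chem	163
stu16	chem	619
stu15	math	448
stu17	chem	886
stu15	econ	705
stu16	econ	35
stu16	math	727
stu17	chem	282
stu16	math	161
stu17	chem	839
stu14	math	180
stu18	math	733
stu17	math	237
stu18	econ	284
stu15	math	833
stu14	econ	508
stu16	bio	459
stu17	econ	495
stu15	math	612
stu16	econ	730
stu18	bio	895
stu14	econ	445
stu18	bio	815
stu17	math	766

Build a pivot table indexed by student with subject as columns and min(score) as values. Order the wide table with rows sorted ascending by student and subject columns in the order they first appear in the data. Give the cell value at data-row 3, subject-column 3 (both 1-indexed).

152

With rows sorted ascending by student, row 3 is student=stu16. subject columns in first-appearance order: bio, econ, chem, math; column 3 is chem.
Long rows with student=stu16, subject=chem: min(152, 163, 619) = 152.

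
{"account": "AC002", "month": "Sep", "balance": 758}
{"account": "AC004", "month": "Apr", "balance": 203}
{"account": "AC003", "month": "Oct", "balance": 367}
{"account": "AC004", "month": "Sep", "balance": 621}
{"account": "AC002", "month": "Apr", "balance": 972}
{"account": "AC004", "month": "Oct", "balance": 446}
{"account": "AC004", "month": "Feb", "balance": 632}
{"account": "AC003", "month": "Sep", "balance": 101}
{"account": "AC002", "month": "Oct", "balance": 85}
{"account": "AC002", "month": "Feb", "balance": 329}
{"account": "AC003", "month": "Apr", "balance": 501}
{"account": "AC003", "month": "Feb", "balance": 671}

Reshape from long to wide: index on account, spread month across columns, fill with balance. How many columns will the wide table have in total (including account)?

5

1 column for account plus 4 distinct month values → 5 columns.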